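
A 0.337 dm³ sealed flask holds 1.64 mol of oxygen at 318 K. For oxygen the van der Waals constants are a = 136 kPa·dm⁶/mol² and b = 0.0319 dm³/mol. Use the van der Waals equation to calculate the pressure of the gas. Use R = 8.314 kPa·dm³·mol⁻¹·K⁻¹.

P = nRT/(V − nb) − a n²/V²
nRT/(V − nb) = (1.64)(8.314)(318)/(0.337 − 1.64×0.0319) = 4335.9/0.28468 = 15231 kPa
a n²/V² = (136)(1.64)²/(0.337)² = 3220.8 kPa
P = 15231 − 3220.8 = 12010 kPa

P ≈ 12010 kPa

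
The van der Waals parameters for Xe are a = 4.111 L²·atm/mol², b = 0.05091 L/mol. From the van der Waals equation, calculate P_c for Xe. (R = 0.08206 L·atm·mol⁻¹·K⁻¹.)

For a van der Waals gas, P_c = a/(27b²).
P_c = 4.111/(27×(0.05091)²) = 4.111/0.069979 = 58.75 atm

P_c ≈ 58.75 atm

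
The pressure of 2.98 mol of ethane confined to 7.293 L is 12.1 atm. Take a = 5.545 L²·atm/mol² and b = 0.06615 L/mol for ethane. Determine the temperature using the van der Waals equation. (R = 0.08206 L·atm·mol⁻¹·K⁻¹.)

T ≈ 378.0 K

T = (P + a n²/V²)(V − nb)/(nR)
P + a n²/V² = 12.1 + (5.545)(2.98)²/(7.293)² = 13.026 atm
V − nb = 7.293 − (2.98)(0.06615) = 7.0959 L
T = (13.026)(7.0959)/((2.98)(0.08206)) = 378.0 K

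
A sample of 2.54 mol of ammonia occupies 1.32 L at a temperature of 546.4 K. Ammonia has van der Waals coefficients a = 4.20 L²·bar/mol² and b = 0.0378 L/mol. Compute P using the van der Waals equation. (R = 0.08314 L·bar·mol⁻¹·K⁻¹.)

P = nRT/(V − nb) − a n²/V²
nRT/(V − nb) = (2.54)(0.08314)(546.4)/(1.32 − 2.54×0.0378) = 115.39/1.2240 = 94.273 bar
a n²/V² = (4.20)(2.54)²/(1.32)² = 15.551 bar
P = 94.273 − 15.551 = 78.72 bar

P ≈ 78.72 bar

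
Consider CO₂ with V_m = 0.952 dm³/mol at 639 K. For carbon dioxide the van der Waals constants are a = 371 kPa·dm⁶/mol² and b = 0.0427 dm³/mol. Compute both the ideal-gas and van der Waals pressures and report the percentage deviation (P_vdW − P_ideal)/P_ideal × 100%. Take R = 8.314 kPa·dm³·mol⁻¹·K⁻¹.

-2.64 %

Ideal: P_ideal = RT/V_m = (8.314)(639)/0.952 = 5580.51 kPa
vdW: P = RT/(V_m − b) − a/V_m² = 5312.65/0.909300 − 371/0.906304 = 5842.57 − 409.355 = 5433.22 kPa
% deviation = (5433.22 − 5580.51)/5580.51 × 100% = -2.64%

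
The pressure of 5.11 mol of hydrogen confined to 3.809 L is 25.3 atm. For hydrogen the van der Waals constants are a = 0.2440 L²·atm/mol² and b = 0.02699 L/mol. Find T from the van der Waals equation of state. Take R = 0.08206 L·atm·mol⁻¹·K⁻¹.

T = (P + a n²/V²)(V − nb)/(nR)
P + a n²/V² = 25.3 + (0.2440)(5.11)²/(3.809)² = 25.739 atm
V − nb = 3.809 − (5.11)(0.02699) = 3.6711 L
T = (25.739)(3.6711)/((5.11)(0.08206)) = 225.3 K

T ≈ 225.3 K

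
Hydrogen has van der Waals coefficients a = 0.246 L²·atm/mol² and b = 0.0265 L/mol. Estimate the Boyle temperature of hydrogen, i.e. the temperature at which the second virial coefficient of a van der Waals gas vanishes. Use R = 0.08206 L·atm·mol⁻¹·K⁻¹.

T_B ≈ 113.1 K

For a van der Waals gas the second virial coefficient B₂ = b − a/(RT) vanishes at T_B = a/(Rb).
T_B = 0.246/(0.08206×0.0265) = 0.246/0.0021746 = 113.1 K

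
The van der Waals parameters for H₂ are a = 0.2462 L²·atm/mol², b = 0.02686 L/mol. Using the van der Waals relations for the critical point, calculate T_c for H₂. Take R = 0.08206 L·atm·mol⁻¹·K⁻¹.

T_c ≈ 33.10 K

For a van der Waals gas, T_c = 8a/(27Rb).
T_c = 8×0.2462/(27×0.08206×0.02686) = 1.9696/0.059512 = 33.10 K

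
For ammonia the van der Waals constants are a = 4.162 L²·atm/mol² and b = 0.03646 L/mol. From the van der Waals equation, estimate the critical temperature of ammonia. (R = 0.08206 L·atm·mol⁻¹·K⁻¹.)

T_c ≈ 412.2 K

For a van der Waals gas, T_c = 8a/(27Rb).
T_c = 8×4.162/(27×0.08206×0.03646) = 33.296/0.080782 = 412.2 K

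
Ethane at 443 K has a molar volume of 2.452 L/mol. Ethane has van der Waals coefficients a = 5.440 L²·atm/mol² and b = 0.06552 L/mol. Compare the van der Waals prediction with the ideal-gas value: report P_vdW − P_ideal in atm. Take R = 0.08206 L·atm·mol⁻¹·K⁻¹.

Ideal: P_ideal = RT/V_m = (0.08206)(443)/2.452 = 14.8257 atm
vdW: P = RT/(V_m − b) − a/V_m² = 36.3526/2.38648 − 5.440/6.01230 = 15.2327 − 0.904812 = 14.3279 atm
ΔP = 14.3279 − 14.8257 = -0.498 atm

ΔP ≈ -0.498 atm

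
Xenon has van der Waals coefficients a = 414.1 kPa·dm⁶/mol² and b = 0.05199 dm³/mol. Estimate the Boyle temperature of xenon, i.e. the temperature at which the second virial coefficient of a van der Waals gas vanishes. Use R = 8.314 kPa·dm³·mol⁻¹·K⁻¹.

For a van der Waals gas the second virial coefficient B₂ = b − a/(RT) vanishes at T_B = a/(Rb).
T_B = 414.1/(8.314×0.05199) = 414.1/0.43224 = 958.0 K

T_B ≈ 958.0 K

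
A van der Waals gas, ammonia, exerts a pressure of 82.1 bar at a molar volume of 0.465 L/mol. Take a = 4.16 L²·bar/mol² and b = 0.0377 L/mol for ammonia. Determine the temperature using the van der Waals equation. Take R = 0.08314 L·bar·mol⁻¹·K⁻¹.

T = (P + a/V_m²)(V_m − b)/R
P + a/V_m² = 82.1 + 4.16/(0.465)² = 101.34 bar
V_m − b = 0.465 − 0.0377 = 0.42730 L/mol
T = (101.34)(0.42730)/0.08314 = 520.8 K

T ≈ 520.8 K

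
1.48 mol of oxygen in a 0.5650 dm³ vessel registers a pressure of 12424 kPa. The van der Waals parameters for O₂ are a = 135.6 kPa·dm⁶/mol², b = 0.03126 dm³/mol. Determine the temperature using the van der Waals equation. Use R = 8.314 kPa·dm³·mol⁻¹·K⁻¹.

T = (P + a n²/V²)(V − nb)/(nR)
P + a n²/V² = 12424 + (135.6)(1.48)²/(0.5650)² = 13354 kPa
V − nb = 0.5650 − (1.48)(0.03126) = 0.51874 dm³
T = (13354)(0.51874)/((1.48)(8.314)) = 563.0 K

T ≈ 563.0 K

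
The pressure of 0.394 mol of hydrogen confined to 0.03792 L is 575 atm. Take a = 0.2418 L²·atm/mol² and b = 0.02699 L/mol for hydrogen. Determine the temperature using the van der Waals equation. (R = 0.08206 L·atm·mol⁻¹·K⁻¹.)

T = (P + a n²/V²)(V − nb)/(nR)
P + a n²/V² = 575 + (0.2418)(0.394)²/(0.03792)² = 601.10 atm
V − nb = 0.03792 − (0.394)(0.02699) = 0.027286 L
T = (601.10)(0.027286)/((0.394)(0.08206)) = 507.3 K

T ≈ 507.3 K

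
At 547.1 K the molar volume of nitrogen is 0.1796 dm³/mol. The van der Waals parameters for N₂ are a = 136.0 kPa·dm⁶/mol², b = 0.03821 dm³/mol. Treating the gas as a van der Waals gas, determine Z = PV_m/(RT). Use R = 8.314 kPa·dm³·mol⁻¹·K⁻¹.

Z ≈ 1.104

P = RT/(V_m − b) − a/V_m² = (8.314)(547.1)/(0.1796 − 0.03821) − 136.0/(0.1796)²
  = 4548.6/0.14139 − 4216.2 = 32171 − 4216.2 = 27955 kPa
Z = PV_m/(RT) = (27955)(0.1796)/((8.314)(547.1)) = 5020.7/4548.6 = 1.104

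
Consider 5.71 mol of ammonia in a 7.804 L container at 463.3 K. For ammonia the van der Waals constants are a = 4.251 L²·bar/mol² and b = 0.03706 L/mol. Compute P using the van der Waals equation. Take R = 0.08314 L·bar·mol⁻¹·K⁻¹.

P = nRT/(V − nb) − a n²/V²
nRT/(V − nb) = (5.71)(0.08314)(463.3)/(7.804 − 5.71×0.03706) = 219.94/7.5924 = 28.968 bar
a n²/V² = (4.251)(5.71)²/(7.804)² = 2.2758 bar
P = 28.968 − 2.2758 = 26.69 bar

P ≈ 26.69 bar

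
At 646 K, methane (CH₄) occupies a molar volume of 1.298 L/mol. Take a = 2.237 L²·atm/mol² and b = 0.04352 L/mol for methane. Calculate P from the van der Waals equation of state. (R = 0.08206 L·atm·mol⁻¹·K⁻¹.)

P = RT/(V_m − b) − a/V_m²
RT/(V_m − b) = (0.08206)(646)/(1.298 − 0.04352) = 53.011/1.2545 = 42.257 atm
a/V_m² = 2.237/(1.298)² = 1.3278 atm
P = 42.257 − 1.3278 = 40.93 atm

P ≈ 40.93 atm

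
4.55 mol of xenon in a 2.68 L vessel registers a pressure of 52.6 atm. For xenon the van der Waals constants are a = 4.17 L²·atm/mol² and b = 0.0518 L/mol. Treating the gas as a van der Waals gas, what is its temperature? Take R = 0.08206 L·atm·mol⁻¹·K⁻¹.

T = (P + a n²/V²)(V − nb)/(nR)
P + a n²/V² = 52.6 + (4.17)(4.55)²/(2.68)² = 64.620 atm
V − nb = 2.68 − (4.55)(0.0518) = 2.4443 L
T = (64.620)(2.4443)/((4.55)(0.08206)) = 423.0 K

T ≈ 423.0 K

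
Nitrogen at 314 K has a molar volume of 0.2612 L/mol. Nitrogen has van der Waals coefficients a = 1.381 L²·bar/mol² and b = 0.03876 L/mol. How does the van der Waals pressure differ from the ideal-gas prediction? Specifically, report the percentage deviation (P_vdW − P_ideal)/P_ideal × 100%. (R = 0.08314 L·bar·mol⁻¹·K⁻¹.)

-2.83 %

Ideal: P_ideal = RT/V_m = (0.08314)(314)/0.2612 = 99.9462 bar
vdW: P = RT/(V_m − b) − a/V_m² = 26.1060/0.222440 − 1.381/0.0682254 = 117.362 − 20.2417 = 97.120 bar
% deviation = (97.120 − 99.9462)/99.9462 × 100% = -2.83%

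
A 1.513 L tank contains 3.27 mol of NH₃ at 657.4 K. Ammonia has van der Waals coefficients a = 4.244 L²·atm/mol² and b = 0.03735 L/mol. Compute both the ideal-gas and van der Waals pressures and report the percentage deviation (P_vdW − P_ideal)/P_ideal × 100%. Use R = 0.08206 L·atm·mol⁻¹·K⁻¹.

-8.22 %

Ideal: P_ideal = nRT/V = (3.27)(0.08206)(657.4)/1.513 = 116.592 atm
vdW: P = nRT/(V − nb) − a n²/V² = 176.404/1.39087 − 45.3807/2.28917 = 126.830 − 19.8241 = 107.006 atm
% deviation = (107.006 − 116.592)/116.592 × 100% = -8.22%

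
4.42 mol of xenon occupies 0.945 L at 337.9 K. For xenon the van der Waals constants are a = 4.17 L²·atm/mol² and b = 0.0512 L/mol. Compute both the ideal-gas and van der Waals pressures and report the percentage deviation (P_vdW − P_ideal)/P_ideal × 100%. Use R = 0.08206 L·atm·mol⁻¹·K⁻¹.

Ideal: P_ideal = nRT/V = (4.42)(0.08206)(337.9)/0.945 = 129.691 atm
vdW: P = nRT/(V − nb) − a n²/V² = 122.558/0.718696 − 81.4668/0.893025 = 170.528 − 91.2257 = 79.302 atm
% deviation = (79.302 − 129.691)/129.691 × 100% = -38.85%

-38.85 %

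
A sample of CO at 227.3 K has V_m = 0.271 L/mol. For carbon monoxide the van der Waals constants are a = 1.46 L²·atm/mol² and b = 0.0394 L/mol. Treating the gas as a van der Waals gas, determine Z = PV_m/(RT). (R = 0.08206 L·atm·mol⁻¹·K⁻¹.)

Z ≈ 0.8813

P = RT/(V_m − b) − a/V_m² = (0.08206)(227.3)/(0.271 − 0.0394) − 1.46/(0.271)²
  = 18.652/0.23160 − 19.880 = 80.535 − 19.880 = 60.655 atm
Z = PV_m/(RT) = (60.655)(0.271)/((0.08206)(227.3)) = 16.438/18.652 = 0.8813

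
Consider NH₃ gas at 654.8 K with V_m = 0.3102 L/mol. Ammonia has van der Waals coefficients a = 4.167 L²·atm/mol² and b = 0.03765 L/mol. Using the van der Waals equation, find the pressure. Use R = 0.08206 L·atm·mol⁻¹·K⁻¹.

P ≈ 153.8 atm

P = RT/(V_m − b) − a/V_m²
RT/(V_m − b) = (0.08206)(654.8)/(0.3102 − 0.03765) = 53.733/0.27255 = 197.15 atm
a/V_m² = 4.167/(0.3102)² = 43.305 atm
P = 197.15 − 43.305 = 153.8 atm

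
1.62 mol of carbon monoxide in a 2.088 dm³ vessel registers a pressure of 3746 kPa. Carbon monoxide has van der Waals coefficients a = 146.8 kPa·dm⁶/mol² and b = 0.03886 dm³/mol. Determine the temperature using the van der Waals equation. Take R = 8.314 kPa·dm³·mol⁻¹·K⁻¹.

T ≈ 576.5 K

T = (P + a n²/V²)(V − nb)/(nR)
P + a n²/V² = 3746 + (146.8)(1.62)²/(2.088)² = 3834.4 kPa
V − nb = 2.088 − (1.62)(0.03886) = 2.0250 dm³
T = (3834.4)(2.0250)/((1.62)(8.314)) = 576.5 K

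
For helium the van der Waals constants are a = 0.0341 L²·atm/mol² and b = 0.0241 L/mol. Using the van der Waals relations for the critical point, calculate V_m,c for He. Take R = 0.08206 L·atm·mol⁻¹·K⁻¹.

V_m,c ≈ 0.07230 L/mol

For a van der Waals gas, V_m,c = 3b.
V_m,c = 3×0.0241 = 0.07230 L/mol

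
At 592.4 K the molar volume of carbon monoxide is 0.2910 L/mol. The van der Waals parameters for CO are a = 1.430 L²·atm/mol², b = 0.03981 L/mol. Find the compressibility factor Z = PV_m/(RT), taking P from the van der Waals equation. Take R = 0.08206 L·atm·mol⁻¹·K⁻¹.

P = RT/(V_m − b) − a/V_m² = (0.08206)(592.4)/(0.2910 − 0.03981) − 1.430/(0.2910)²
  = 48.612/0.25119 − 16.887 = 193.53 − 16.887 = 176.64 atm
Z = PV_m/(RT) = (176.64)(0.2910)/((0.08206)(592.4)) = 51.402/48.612 = 1.057

Z ≈ 1.057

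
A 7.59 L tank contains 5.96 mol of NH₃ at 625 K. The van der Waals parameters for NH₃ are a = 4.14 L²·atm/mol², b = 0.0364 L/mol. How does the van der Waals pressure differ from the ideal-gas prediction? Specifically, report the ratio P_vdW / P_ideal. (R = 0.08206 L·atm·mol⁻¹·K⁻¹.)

P_vdW / P_ideal ≈ 0.9660

Ideal: P_ideal = nRT/V = (5.96)(0.08206)(625)/7.59 = 40.2732 atm
vdW: P = nRT/(V − nb) − a n²/V² = 305.674/7.37306 − 147.059/57.6081 = 41.4582 − 2.55275 = 38.9055 atm
Ratio = 38.9055/40.2732 = 0.9660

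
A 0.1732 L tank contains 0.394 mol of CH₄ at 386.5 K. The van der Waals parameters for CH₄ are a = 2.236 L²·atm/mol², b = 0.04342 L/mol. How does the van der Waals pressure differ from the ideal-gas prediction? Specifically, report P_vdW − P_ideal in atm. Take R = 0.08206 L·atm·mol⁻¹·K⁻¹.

ΔP ≈ -3.664 atm

Ideal: P_ideal = nRT/V = (0.394)(0.08206)(386.5)/0.1732 = 72.1488 atm
vdW: P = nRT/(V − nb) − a n²/V² = 12.4962/0.156093 − 0.347108/0.0299982 = 80.0561 − 11.5710 = 68.4851 atm
ΔP = 68.4851 − 72.1488 = -3.664 atm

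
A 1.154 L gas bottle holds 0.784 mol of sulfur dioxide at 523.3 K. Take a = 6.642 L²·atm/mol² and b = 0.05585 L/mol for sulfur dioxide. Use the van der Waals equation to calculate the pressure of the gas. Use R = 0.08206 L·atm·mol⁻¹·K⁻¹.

P ≈ 27.26 atm

P = nRT/(V − nb) − a n²/V²
nRT/(V − nb) = (0.784)(0.08206)(523.3)/(1.154 − 0.784×0.05585) = 33.667/1.1102 = 30.325 atm
a n²/V² = (6.642)(0.784)²/(1.154)² = 3.0656 atm
P = 30.325 − 3.0656 = 27.26 atm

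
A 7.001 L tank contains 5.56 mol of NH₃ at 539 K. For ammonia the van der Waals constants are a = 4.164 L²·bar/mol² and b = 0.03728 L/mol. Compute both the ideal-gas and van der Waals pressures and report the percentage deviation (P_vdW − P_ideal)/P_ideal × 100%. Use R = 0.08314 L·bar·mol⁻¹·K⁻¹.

-4.33 %

Ideal: P_ideal = nRT/V = (5.56)(0.08314)(539)/7.001 = 35.5888 bar
vdW: P = nRT/(V − nb) − a n²/V² = 249.157/6.79372 − 128.724/49.0140 = 36.6746 − 2.62627 = 34.0483 bar
% deviation = (34.0483 − 35.5888)/35.5888 × 100% = -4.33%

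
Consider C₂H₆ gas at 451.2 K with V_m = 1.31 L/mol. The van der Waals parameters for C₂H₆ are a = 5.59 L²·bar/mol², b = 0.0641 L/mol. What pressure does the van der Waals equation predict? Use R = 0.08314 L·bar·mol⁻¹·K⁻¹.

P ≈ 26.85 bar

P = RT/(V_m − b) − a/V_m²
RT/(V_m − b) = (0.08314)(451.2)/(1.31 − 0.0641) = 37.513/1.2459 = 30.109 bar
a/V_m² = 5.59/(1.31)² = 3.2574 bar
P = 30.109 − 3.2574 = 26.85 bar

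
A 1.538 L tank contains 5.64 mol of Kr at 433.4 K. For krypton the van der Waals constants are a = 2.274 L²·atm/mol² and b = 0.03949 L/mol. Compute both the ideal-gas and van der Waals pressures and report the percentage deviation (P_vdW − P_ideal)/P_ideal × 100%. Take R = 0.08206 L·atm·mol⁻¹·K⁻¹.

-6.51 %

Ideal: P_ideal = nRT/V = (5.64)(0.08206)(433.4)/1.538 = 130.420 atm
vdW: P = nRT/(V − nb) − a n²/V² = 200.585/1.31528 − 72.3350/2.36544 = 152.504 − 30.5799 = 121.924 atm
% deviation = (121.924 − 130.420)/130.420 × 100% = -6.51%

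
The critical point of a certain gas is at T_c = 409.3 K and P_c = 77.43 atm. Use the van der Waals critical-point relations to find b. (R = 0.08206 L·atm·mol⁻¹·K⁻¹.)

From T_c = 8a/(27Rb) and P_c = a/(27b²): b = R T_c/(8 P_c).
b = (0.08206)(409.3)/(8×77.43) = 33.587/619.44 = 0.05422 L/mol

b ≈ 0.05422 L/mol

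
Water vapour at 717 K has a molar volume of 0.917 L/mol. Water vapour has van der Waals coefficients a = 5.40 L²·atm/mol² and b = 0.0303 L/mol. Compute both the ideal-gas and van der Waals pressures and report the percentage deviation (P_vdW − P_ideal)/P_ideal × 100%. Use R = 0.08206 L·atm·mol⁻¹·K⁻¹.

-6.59 %

Ideal: P_ideal = RT/V_m = (0.08206)(717)/0.917 = 64.1625 atm
vdW: P = RT/(V_m − b) − a/V_m² = 58.8370/0.886700 − 5.40/0.840889 = 66.3550 − 6.42178 = 59.9332 atm
% deviation = (59.9332 − 64.1625)/64.1625 × 100% = -6.59%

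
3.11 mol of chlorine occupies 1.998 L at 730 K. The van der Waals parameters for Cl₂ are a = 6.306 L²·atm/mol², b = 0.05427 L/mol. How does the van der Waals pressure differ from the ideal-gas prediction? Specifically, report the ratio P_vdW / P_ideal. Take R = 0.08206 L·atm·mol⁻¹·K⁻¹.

Ideal: P_ideal = nRT/V = (3.11)(0.08206)(730)/1.998 = 93.2437 atm
vdW: P = nRT/(V − nb) − a n²/V² = 186.301/1.82922 − 60.9923/3.99200 = 101.847 − 15.2786 = 86.568 atm
Ratio = 86.568/93.2437 = 0.9284

P_vdW / P_ideal ≈ 0.9284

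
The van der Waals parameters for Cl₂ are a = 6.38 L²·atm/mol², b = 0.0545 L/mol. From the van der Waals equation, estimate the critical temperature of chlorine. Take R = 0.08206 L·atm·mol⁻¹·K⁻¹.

T_c ≈ 422.7 K

For a van der Waals gas, T_c = 8a/(27Rb).
T_c = 8×6.38/(27×0.08206×0.0545) = 51.040/0.12075 = 422.7 K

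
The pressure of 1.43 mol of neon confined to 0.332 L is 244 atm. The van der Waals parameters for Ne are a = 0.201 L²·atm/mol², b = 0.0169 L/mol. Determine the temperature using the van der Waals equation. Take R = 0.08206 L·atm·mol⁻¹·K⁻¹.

T ≈ 649.9 K

T = (P + a n²/V²)(V − nb)/(nR)
P + a n²/V² = 244 + (0.201)(1.43)²/(0.332)² = 247.73 atm
V − nb = 0.332 − (1.43)(0.0169) = 0.30783 L
T = (247.73)(0.30783)/((1.43)(0.08206)) = 649.9 K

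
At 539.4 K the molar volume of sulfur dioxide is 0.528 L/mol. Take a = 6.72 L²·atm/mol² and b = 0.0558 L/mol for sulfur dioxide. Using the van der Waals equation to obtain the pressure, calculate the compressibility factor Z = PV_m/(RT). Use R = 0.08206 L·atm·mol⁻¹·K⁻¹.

Z ≈ 0.8306

P = RT/(V_m − b) − a/V_m² = (0.08206)(539.4)/(0.528 − 0.0558) − 6.72/(0.528)²
  = 44.263/0.47220 − 24.105 = 93.738 − 24.105 = 69.633 atm
Z = PV_m/(RT) = (69.633)(0.528)/((0.08206)(539.4)) = 36.766/44.263 = 0.8306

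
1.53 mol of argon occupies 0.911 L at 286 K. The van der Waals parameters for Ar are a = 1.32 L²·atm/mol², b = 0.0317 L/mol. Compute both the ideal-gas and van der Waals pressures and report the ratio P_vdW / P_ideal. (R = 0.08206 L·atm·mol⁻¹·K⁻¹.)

P_vdW / P_ideal ≈ 0.9618

Ideal: P_ideal = nRT/V = (1.53)(0.08206)(286)/0.911 = 39.4158 atm
vdW: P = nRT/(V − nb) − a n²/V² = 35.9078/0.862499 − 3.08999/0.829921 = 41.6323 − 3.72323 = 37.9091 atm
Ratio = 37.9091/39.4158 = 0.9618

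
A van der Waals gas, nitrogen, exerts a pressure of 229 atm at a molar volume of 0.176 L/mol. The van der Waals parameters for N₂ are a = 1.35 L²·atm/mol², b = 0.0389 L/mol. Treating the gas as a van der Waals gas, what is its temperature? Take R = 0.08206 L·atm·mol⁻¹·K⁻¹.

T = (P + a/V_m²)(V_m − b)/R
P + a/V_m² = 229 + 1.35/(0.176)² = 272.58 atm
V_m − b = 0.176 − 0.0389 = 0.13710 L/mol
T = (272.58)(0.13710)/0.08206 = 455.4 K

T ≈ 455.4 K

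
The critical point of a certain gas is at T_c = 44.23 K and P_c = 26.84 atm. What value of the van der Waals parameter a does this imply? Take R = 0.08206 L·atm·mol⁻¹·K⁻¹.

a ≈ 0.2071 L²·atm/mol²

From T_c = 8a/(27Rb) and P_c = a/(27b²): a = 27 R² T_c²/(64 P_c).
a = 27×(0.08206)²×(44.23)²/(64×26.84) = 355.68/1717.8 = 0.2071 L²·atm/mol²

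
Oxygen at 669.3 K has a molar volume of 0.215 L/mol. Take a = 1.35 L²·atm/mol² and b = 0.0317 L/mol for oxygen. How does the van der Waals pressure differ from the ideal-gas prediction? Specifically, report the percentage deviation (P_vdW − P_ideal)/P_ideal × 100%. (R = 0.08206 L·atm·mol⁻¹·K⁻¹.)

5.86 %

Ideal: P_ideal = RT/V_m = (0.08206)(669.3)/0.215 = 255.455 atm
vdW: P = RT/(V_m − b) − a/V_m² = 54.9228/0.183300 − 1.35/0.0462250 = 299.633 − 29.2050 = 270.428 atm
% deviation = (270.428 − 255.455)/255.455 × 100% = 5.86%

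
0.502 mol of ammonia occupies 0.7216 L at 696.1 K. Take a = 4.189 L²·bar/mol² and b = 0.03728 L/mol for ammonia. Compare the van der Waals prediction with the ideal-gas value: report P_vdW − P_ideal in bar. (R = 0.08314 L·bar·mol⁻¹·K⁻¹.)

Ideal: P_ideal = nRT/V = (0.502)(0.08314)(696.1)/0.7216 = 40.2614 bar
vdW: P = nRT/(V − nb) − a n²/V² = 29.0526/0.702885 − 1.05564/0.520707 = 41.3334 − 2.02732 = 39.3061 bar
ΔP = 39.3061 − 40.2614 = -0.955 bar

ΔP ≈ -0.955 bar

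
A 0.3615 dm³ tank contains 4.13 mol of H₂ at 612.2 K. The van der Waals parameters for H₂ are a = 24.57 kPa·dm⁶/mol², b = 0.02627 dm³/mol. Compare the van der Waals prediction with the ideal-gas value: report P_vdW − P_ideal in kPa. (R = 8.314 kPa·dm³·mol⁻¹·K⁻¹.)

Ideal: P_ideal = nRT/V = (4.13)(8.314)(612.2)/0.3615 = 58149.4 kPa
vdW: P = nRT/(V − nb) − a n²/V² = 21021.0/0.253005 − 419.088/0.130682 = 83085.3 − 3206.93 = 79878.4 kPa
ΔP = 79878.4 − 58149.4 = 21729 kPa

ΔP ≈ 21729 kPa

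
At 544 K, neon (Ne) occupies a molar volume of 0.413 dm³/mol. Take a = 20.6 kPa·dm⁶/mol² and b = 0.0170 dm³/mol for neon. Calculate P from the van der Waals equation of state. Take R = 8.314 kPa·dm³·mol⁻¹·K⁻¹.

P = RT/(V_m − b) − a/V_m²
RT/(V_m − b) = (8.314)(544)/(0.413 − 0.0170) = 4522.8/0.39600 = 11421 kPa
a/V_m² = 20.6/(0.413)² = 120.77 kPa
P = 11421 − 120.77 = 11300 kPa

P ≈ 11300 kPa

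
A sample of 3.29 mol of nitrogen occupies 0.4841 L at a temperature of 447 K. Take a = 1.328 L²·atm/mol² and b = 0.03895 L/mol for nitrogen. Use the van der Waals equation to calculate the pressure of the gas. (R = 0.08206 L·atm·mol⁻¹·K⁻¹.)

P ≈ 277.7 atm

P = nRT/(V − nb) − a n²/V²
nRT/(V − nb) = (3.29)(0.08206)(447)/(0.4841 − 3.29×0.03895) = 120.68/0.35595 = 339.04 atm
a n²/V² = (1.328)(3.29)²/(0.4841)² = 61.337 atm
P = 339.04 − 61.337 = 277.7 atm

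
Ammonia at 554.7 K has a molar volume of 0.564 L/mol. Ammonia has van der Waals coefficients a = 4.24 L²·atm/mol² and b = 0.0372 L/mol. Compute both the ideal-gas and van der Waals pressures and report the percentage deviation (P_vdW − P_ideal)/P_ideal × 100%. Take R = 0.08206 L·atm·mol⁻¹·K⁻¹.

Ideal: P_ideal = RT/V_m = (0.08206)(554.7)/0.564 = 80.7069 atm
vdW: P = RT/(V_m − b) − a/V_m² = 45.5187/0.526800 − 4.24/0.318096 = 86.4060 − 13.3293 = 73.0767 atm
% deviation = (73.0767 − 80.7069)/80.7069 × 100% = -9.45%

-9.45 %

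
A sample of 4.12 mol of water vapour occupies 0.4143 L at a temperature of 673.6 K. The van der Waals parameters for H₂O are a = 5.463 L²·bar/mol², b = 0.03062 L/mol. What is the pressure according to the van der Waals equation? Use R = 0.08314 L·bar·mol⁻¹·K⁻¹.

P = nRT/(V − nb) − a n²/V²
nRT/(V − nb) = (4.12)(0.08314)(673.6)/(0.4143 − 4.12×0.03062) = 230.73/0.28815 = 800.73 bar
a n²/V² = (5.463)(4.12)²/(0.4143)² = 540.25 bar
P = 800.73 − 540.25 = 260.5 bar

P ≈ 260.5 bar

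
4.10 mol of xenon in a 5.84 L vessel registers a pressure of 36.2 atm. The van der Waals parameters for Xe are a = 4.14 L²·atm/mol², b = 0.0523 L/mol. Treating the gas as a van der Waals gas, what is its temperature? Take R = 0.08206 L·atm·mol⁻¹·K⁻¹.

T = (P + a n²/V²)(V − nb)/(nR)
P + a n²/V² = 36.2 + (4.14)(4.10)²/(5.84)² = 38.241 atm
V − nb = 5.84 − (4.10)(0.0523) = 5.6256 L
T = (38.241)(5.6256)/((4.10)(0.08206)) = 639.4 K

T ≈ 639.4 K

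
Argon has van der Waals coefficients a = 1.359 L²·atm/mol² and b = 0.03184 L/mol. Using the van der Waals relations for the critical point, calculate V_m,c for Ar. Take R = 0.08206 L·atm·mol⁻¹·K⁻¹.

For a van der Waals gas, V_m,c = 3b.
V_m,c = 3×0.03184 = 0.09552 L/mol

V_m,c ≈ 0.09552 L/mol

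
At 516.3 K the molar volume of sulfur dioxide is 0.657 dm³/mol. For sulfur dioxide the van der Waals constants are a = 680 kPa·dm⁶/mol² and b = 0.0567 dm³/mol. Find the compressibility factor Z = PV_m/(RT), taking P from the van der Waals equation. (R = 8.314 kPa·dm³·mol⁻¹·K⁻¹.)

Z ≈ 0.8533

P = RT/(V_m − b) − a/V_m² = (8.314)(516.3)/(0.657 − 0.0567) − 680/(0.657)²
  = 4292.5/0.60030 − 1575.4 = 7150.6 − 1575.4 = 5575.2 kPa
Z = PV_m/(RT) = (5575.2)(0.657)/((8.314)(516.3)) = 3662.9/4292.5 = 0.8533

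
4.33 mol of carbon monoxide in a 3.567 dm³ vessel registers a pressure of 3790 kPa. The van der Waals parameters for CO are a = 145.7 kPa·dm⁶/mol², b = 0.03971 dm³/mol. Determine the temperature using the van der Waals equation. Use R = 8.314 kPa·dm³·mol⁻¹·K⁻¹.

T ≈ 377.7 K

T = (P + a n²/V²)(V − nb)/(nR)
P + a n²/V² = 3790 + (145.7)(4.33)²/(3.567)² = 4004.7 kPa
V − nb = 3.567 − (4.33)(0.03971) = 3.3951 dm³
T = (4004.7)(3.3951)/((4.33)(8.314)) = 377.7 K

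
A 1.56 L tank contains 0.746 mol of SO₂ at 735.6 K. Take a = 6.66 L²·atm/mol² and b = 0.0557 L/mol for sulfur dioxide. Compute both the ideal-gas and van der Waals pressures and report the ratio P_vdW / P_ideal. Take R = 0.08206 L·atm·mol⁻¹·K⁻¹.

Ideal: P_ideal = nRT/V = (0.746)(0.08206)(735.6)/1.56 = 28.8661 atm
vdW: P = nRT/(V − nb) − a n²/V² = 45.0310/1.51845 − 3.70640/2.43360 = 29.6559 − 1.52301 = 28.1329 atm
Ratio = 28.1329/28.8661 = 0.9746

P_vdW / P_ideal ≈ 0.9746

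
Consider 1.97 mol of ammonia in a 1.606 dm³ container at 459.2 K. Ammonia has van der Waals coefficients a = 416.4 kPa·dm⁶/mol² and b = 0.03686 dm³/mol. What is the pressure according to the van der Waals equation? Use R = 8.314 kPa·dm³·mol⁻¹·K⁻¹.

P ≈ 4278 kPa

P = nRT/(V − nb) − a n²/V²
nRT/(V − nb) = (1.97)(8.314)(459.2)/(1.606 − 1.97×0.03686) = 7521.0/1.5334 = 4904.8 kPa
a n²/V² = (416.4)(1.97)²/(1.606)² = 626.54 kPa
P = 4904.8 − 626.54 = 4278 kPa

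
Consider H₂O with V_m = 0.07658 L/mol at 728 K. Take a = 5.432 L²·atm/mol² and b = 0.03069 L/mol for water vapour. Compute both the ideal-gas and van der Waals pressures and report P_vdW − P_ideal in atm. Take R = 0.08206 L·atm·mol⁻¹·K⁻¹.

Ideal: P_ideal = RT/V_m = (0.08206)(728)/0.07658 = 780.095 atm
vdW: P = RT/(V_m − b) − a/V_m² = 59.7397/0.0458900 − 5.432/0.00586450 = 1301.80 − 926.251 = 375.55 atm
ΔP = 375.55 − 780.095 = -404.5 atm

ΔP ≈ -404.5 atm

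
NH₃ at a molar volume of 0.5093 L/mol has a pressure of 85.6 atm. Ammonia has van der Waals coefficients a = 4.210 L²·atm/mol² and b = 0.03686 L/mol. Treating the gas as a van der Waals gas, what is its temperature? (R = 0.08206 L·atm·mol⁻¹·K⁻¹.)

T = (P + a/V_m²)(V_m − b)/R
P + a/V_m² = 85.6 + 4.210/(0.5093)² = 101.83 atm
V_m − b = 0.5093 − 0.03686 = 0.47244 L/mol
T = (101.83)(0.47244)/0.08206 = 586.3 K

T ≈ 586.3 K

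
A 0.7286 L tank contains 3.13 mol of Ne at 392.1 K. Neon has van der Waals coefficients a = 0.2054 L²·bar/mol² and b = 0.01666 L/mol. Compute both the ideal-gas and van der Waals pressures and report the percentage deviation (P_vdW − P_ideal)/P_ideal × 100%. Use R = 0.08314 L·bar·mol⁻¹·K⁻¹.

Ideal: P_ideal = nRT/V = (3.13)(0.08314)(392.1)/0.7286 = 140.043 bar
vdW: P = nRT/(V − nb) − a n²/V² = 102.035/0.676454 − 2.01228/0.530858 = 150.838 − 3.79062 = 147.047 bar
% deviation = (147.047 − 140.043)/140.043 × 100% = 5.00%

5.00 %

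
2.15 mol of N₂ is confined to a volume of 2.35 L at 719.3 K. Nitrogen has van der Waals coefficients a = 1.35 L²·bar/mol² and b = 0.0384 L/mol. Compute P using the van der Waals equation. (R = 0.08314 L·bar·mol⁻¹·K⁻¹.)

P ≈ 55.58 bar

P = nRT/(V − nb) − a n²/V²
nRT/(V − nb) = (2.15)(0.08314)(719.3)/(2.35 − 2.15×0.0384) = 128.58/2.2674 = 56.708 bar
a n²/V² = (1.35)(2.15)²/(2.35)² = 1.1300 bar
P = 56.708 − 1.1300 = 55.58 bar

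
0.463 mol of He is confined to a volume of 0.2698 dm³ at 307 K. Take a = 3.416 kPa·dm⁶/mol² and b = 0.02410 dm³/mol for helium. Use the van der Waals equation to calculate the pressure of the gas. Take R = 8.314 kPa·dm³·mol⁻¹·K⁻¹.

P = nRT/(V − nb) − a n²/V²
nRT/(V − nb) = (0.463)(8.314)(307)/(0.2698 − 0.463×0.02410) = 1181.8/0.25864 = 4569.3 kPa
a n²/V² = (3.416)(0.463)²/(0.2698)² = 10.060 kPa
P = 4569.3 − 10.060 = 4559 kPa

P ≈ 4559 kPa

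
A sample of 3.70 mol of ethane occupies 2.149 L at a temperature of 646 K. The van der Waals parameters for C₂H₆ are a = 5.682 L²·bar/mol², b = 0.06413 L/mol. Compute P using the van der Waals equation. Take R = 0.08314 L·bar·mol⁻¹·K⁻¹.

P ≈ 87.11 bar

P = nRT/(V − nb) − a n²/V²
nRT/(V − nb) = (3.70)(0.08314)(646)/(2.149 − 3.70×0.06413) = 198.72/1.9117 = 103.95 bar
a n²/V² = (5.682)(3.70)²/(2.149)² = 16.843 bar
P = 103.95 − 16.843 = 87.11 bar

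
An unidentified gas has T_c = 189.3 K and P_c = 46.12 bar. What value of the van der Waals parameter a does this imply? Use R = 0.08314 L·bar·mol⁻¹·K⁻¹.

a ≈ 2.266 L²·bar/mol²

From T_c = 8a/(27Rb) and P_c = a/(27b²): a = 27 R² T_c²/(64 P_c).
a = 27×(0.08314)²×(189.3)²/(64×46.12) = 6687.8/2951.7 = 2.266 L²·bar/mol²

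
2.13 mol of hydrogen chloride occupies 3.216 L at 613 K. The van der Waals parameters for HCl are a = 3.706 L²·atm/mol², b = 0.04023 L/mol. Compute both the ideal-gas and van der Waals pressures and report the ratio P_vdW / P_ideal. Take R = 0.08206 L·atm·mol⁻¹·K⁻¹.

Ideal: P_ideal = nRT/V = (2.13)(0.08206)(613)/3.216 = 33.3162 atm
vdW: P = nRT/(V − nb) − a n²/V² = 107.145/3.13031 − 16.8138/10.3427 = 34.2282 − 1.62567 = 32.6025 atm
Ratio = 32.6025/33.3162 = 0.9786

P_vdW / P_ideal ≈ 0.9786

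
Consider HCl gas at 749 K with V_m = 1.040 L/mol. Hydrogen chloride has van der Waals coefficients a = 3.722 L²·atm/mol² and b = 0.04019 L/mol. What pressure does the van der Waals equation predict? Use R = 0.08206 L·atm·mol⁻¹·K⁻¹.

P ≈ 58.03 atm

P = RT/(V_m − b) − a/V_m²
RT/(V_m − b) = (0.08206)(749)/(1.040 − 0.04019) = 61.463/0.99981 = 61.475 atm
a/V_m² = 3.722/(1.040)² = 3.4412 atm
P = 61.475 − 3.4412 = 58.03 atm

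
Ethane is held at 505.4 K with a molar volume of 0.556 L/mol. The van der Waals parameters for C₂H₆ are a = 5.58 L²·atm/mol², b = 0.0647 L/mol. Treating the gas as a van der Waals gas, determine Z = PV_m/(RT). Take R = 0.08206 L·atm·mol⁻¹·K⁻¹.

Z ≈ 0.8897

P = RT/(V_m − b) − a/V_m² = (0.08206)(505.4)/(0.556 − 0.0647) − 5.58/(0.556)²
  = 41.473/0.49130 − 18.050 = 84.415 − 18.050 = 66.365 atm
Z = PV_m/(RT) = (66.365)(0.556)/((0.08206)(505.4)) = 36.899/41.473 = 0.8897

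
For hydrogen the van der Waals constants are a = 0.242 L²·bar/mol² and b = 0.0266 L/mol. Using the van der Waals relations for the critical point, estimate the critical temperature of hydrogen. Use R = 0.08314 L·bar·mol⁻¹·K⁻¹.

T_c ≈ 32.42 K

For a van der Waals gas, T_c = 8a/(27Rb).
T_c = 8×0.242/(27×0.08314×0.0266) = 1.9360/0.059711 = 32.42 K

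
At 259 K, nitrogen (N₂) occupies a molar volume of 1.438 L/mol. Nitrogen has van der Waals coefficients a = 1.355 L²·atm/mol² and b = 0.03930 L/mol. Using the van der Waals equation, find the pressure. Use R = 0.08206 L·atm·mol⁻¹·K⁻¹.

P = RT/(V_m − b) − a/V_m²
RT/(V_m − b) = (0.08206)(259)/(1.438 − 0.03930) = 21.254/1.3987 = 15.196 atm
a/V_m² = 1.355/(1.438)² = 0.65527 atm
P = 15.196 − 0.65527 = 14.54 atm

P ≈ 14.54 atm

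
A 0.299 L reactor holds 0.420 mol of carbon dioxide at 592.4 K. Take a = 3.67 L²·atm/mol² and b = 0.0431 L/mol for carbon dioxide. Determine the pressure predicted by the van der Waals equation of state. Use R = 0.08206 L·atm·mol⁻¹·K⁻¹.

P = nRT/(V − nb) − a n²/V²
nRT/(V − nb) = (0.420)(0.08206)(592.4)/(0.299 − 0.420×0.0431) = 20.417/0.28090 = 72.684 atm
a n²/V² = (3.67)(0.420)²/(0.299)² = 7.2414 atm
P = 72.684 − 7.2414 = 65.44 atm

P ≈ 65.44 atm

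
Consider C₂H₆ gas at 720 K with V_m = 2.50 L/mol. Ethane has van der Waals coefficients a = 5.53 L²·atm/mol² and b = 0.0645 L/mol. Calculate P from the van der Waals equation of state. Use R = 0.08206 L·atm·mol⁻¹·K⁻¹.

P ≈ 23.37 atm

P = RT/(V_m − b) − a/V_m²
RT/(V_m − b) = (0.08206)(720)/(2.50 − 0.0645) = 59.083/2.4355 = 24.259 atm
a/V_m² = 5.53/(2.50)² = 0.88480 atm
P = 24.259 − 0.88480 = 23.37 atm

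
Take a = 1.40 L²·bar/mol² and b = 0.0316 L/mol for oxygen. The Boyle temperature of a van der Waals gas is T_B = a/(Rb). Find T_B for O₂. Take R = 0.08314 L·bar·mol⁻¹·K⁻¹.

T_B ≈ 532.9 K

For a van der Waals gas the second virial coefficient B₂ = b − a/(RT) vanishes at T_B = a/(Rb).
T_B = 1.40/(0.08314×0.0316) = 1.40/0.0026272 = 532.9 K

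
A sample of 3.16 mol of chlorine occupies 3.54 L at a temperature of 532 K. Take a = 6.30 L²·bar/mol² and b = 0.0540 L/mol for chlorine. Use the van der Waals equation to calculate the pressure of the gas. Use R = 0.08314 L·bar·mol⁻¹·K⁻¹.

P = nRT/(V − nb) − a n²/V²
nRT/(V − nb) = (3.16)(0.08314)(532)/(3.54 − 3.16×0.0540) = 139.77/3.3694 = 41.482 bar
a n²/V² = (6.30)(3.16)²/(3.54)² = 5.0201 bar
P = 41.482 − 5.0201 = 36.46 bar

P ≈ 36.46 bar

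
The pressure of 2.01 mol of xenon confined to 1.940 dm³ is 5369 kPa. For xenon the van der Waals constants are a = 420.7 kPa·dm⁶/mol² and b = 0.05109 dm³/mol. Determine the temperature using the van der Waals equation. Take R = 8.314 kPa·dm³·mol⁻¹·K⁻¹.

T ≈ 639.9 K

T = (P + a n²/V²)(V − nb)/(nR)
P + a n²/V² = 5369 + (420.7)(2.01)²/(1.940)² = 5820.6 kPa
V − nb = 1.940 − (2.01)(0.05109) = 1.8373 dm³
T = (5820.6)(1.8373)/((2.01)(8.314)) = 639.9 K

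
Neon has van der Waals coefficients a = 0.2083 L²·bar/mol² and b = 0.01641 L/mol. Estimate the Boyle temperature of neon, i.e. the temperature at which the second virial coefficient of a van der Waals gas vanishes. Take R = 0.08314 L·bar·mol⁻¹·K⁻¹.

For a van der Waals gas the second virial coefficient B₂ = b − a/(RT) vanishes at T_B = a/(Rb).
T_B = 0.2083/(0.08314×0.01641) = 0.2083/0.0013643 = 152.7 K

T_B ≈ 152.7 K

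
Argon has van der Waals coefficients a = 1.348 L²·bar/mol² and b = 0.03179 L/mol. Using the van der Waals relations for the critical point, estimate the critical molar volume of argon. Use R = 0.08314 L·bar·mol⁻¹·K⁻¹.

For a van der Waals gas, V_m,c = 3b.
V_m,c = 3×0.03179 = 0.09537 L/mol

V_m,c ≈ 0.09537 L/mol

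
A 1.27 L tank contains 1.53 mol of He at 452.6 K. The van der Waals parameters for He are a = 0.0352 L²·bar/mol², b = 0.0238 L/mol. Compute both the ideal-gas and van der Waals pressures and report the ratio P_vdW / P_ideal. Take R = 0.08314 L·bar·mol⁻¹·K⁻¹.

Ideal: P_ideal = nRT/V = (1.53)(0.08314)(452.6)/1.27 = 45.3328 bar
vdW: P = nRT/(V − nb) − a n²/V² = 57.5726/1.23359 − 0.0823997/1.61290 = 46.6708 − 0.0510879 = 46.6197 bar
Ratio = 46.6197/45.3328 = 1.028

P_vdW / P_ideal ≈ 1.028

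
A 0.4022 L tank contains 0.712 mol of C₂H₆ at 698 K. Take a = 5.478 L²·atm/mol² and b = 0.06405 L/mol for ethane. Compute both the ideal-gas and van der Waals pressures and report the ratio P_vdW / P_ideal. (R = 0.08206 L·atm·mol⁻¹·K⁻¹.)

P_vdW / P_ideal ≈ 0.9586

Ideal: P_ideal = nRT/V = (0.712)(0.08206)(698)/0.4022 = 101.397 atm
vdW: P = nRT/(V − nb) − a n²/V² = 40.7819/0.356596 − 2.77704/0.161765 = 114.364 − 17.1671 = 97.197 atm
Ratio = 97.197/101.397 = 0.9586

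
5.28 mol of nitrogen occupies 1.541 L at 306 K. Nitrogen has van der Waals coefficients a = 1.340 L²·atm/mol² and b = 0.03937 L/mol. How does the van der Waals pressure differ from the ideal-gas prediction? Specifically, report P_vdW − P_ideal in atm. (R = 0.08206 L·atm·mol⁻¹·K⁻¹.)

ΔP ≈ -2.316 atm

Ideal: P_ideal = nRT/V = (5.28)(0.08206)(306)/1.541 = 86.0368 atm
vdW: P = nRT/(V − nb) − a n²/V² = 132.583/1.33313 − 37.3571/2.37468 = 99.4524 − 15.7314 = 83.7210 atm
ΔP = 83.7210 − 86.0368 = -2.316 atm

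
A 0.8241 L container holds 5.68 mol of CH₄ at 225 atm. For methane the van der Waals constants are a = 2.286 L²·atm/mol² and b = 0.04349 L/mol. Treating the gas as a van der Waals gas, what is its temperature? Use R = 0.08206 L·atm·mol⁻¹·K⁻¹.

T = (P + a n²/V²)(V − nb)/(nR)
P + a n²/V² = 225 + (2.286)(5.68)²/(0.8241)² = 333.60 atm
V − nb = 0.8241 − (5.68)(0.04349) = 0.57708 L
T = (333.60)(0.57708)/((5.68)(0.08206)) = 413.0 K

T ≈ 413.0 K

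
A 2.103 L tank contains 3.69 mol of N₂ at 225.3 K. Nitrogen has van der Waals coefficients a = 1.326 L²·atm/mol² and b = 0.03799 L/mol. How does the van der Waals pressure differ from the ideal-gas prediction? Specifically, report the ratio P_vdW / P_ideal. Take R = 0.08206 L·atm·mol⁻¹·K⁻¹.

P_vdW / P_ideal ≈ 0.9456

Ideal: P_ideal = nRT/V = (3.69)(0.08206)(225.3)/2.103 = 32.4399 atm
vdW: P = nRT/(V − nb) − a n²/V² = 68.2212/1.96282 − 18.0549/4.42261 = 34.7567 − 4.08241 = 30.6743 atm
Ratio = 30.6743/32.4399 = 0.9456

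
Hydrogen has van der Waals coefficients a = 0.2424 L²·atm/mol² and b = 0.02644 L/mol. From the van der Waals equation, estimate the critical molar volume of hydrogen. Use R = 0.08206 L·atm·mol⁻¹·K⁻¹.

V_m,c ≈ 0.07932 L/mol

For a van der Waals gas, V_m,c = 3b.
V_m,c = 3×0.02644 = 0.07932 L/mol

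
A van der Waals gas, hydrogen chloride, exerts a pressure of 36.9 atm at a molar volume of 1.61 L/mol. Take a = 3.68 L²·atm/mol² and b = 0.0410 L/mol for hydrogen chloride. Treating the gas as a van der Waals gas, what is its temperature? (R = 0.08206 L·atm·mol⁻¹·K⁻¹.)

T = (P + a/V_m²)(V_m − b)/R
P + a/V_m² = 36.9 + 3.68/(1.61)² = 38.320 atm
V_m − b = 1.61 − 0.0410 = 1.5690 L/mol
T = (38.320)(1.5690)/0.08206 = 732.7 K

T ≈ 732.7 K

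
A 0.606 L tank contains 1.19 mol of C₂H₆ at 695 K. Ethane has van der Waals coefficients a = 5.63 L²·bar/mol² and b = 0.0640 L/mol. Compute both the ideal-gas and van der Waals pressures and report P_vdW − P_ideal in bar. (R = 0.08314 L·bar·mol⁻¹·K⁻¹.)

ΔP ≈ -5.40 bar

Ideal: P_ideal = nRT/V = (1.19)(0.08314)(695)/0.606 = 113.467 bar
vdW: P = nRT/(V − nb) − a n²/V² = 68.7609/0.529840 − 7.97264/0.367236 = 129.777 − 21.7099 = 108.067 bar
ΔP = 108.067 − 113.467 = -5.40 bar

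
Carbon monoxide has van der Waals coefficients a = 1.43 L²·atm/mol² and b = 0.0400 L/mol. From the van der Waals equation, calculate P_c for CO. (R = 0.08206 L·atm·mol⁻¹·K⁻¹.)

P_c ≈ 33.10 atm

For a van der Waals gas, P_c = a/(27b²).
P_c = 1.43/(27×(0.0400)²) = 1.43/0.043200 = 33.10 atm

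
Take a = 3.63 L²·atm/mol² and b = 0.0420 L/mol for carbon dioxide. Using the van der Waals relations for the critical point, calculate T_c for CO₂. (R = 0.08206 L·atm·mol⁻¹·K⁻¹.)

T_c ≈ 312.1 K

For a van der Waals gas, T_c = 8a/(27Rb).
T_c = 8×3.63/(27×0.08206×0.0420) = 29.040/0.093056 = 312.1 K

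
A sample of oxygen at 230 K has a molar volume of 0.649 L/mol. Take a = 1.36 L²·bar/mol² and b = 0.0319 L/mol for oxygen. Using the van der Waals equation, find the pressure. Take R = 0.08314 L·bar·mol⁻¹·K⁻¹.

P = RT/(V_m − b) − a/V_m²
RT/(V_m − b) = (0.08314)(230)/(0.649 − 0.0319) = 19.122/0.61710 = 30.987 bar
a/V_m² = 1.36/(0.649)² = 3.2289 bar
P = 30.987 − 3.2289 = 27.76 bar

P ≈ 27.76 bar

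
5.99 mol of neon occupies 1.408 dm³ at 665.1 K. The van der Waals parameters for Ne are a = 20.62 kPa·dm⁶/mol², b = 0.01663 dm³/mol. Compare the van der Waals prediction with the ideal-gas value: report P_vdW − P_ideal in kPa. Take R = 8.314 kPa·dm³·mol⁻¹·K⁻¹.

Ideal: P_ideal = nRT/V = (5.99)(8.314)(665.1)/1.408 = 23524.5 kPa
vdW: P = nRT/(V − nb) − a n²/V² = 33122.6/1.30839 − 739.848/1.98246 = 25315.5 − 373.197 = 24942.3 kPa
ΔP = 24942.3 − 23524.5 = 1418 kPa

ΔP ≈ 1418 kPa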